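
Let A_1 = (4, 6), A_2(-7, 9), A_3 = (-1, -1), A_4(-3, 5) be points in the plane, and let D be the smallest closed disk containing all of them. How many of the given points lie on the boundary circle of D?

The minimum enclosing circle is determined by three boundary points: A_1, A_2, A_3.
Their circumcentre is (-99/46, 235/46) with r² = 40885/1058.
The farthest remaining point A_4 is at distance² 773/1058 ≤ 40885/1058.
The points at distance exactly r from the centre are A_1, A_2, A_3 — 3 points.

3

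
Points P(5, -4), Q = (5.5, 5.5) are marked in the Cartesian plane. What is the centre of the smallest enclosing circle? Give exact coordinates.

(5.25, 0.75)

The smallest circle enclosing two points has them as diameter endpoints.
Centre = midpoint = (5.25, 0.75); r² = |PQ|²/4 = 90.5/4 = 22.625.
Centre = (5.25, 0.75).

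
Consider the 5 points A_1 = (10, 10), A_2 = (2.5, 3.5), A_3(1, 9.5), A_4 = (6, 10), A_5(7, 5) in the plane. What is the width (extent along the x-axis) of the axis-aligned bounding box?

max x = 10, min x = 1, so width = 9.

9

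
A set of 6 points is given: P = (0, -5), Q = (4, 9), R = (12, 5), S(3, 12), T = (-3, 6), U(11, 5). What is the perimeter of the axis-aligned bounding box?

64

Width = max x − min x = 12 − (-3) = 15.
Height = max y − min y = 12 − (-5) = 17.
Perimeter = 2(15 + 17) = 64.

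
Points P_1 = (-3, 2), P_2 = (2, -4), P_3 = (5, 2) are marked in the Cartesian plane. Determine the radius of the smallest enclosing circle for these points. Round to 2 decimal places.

4.37

Side lengths²: P_1P_2² = 61, P_1P_3² = 64, P_2P_3² = 45.
Since P_1P_3² = 64 < 61 + 45 = 106, the triangle is acute, so the smallest enclosing circle is the circumcircle.
Circumcentre = (1, 0.25), r² = 19.0625.
r = √(19.0625) ≈ 4.37.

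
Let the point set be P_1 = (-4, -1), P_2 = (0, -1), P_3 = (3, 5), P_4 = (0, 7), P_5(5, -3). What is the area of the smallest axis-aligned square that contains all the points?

The bounding box has width 9 and height 10.
An axis-aligned square enclosing the set must have side ≥ max(width, height).
So the minimum side is max(9, 10) = 10.
Area = 10² = 100.

100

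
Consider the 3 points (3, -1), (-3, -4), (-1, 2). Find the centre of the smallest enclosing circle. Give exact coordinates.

Call the three points A, B, C in the order given.
Side lengths²: AB² = 45, AC² = 25, BC² = 40.
Since AB² = 45 < 40 + 25 = 65, the triangle is acute, so the smallest enclosing circle is the circumcircle.
Circumcentre = (-0.5, -1.5), r² = 12.5.
Centre = (-0.5, -1.5).

(-0.5, -1.5)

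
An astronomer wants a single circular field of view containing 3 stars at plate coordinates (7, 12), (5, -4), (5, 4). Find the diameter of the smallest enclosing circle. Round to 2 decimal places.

Call the three points A, B, C in the order given.
Side lengths²: AB² = 260, AC² = 68, BC² = 64.
Since AB² = 260 ≥ 68 + 64 = 132, the angle opposite AB is not acute, so the smallest enclosing circle has AB as diameter.
Centre = midpoint of AB = (6, 4), r² = 260/4 = 65.
Diameter = 2r = 2√65 ≈ 16.12.

16.12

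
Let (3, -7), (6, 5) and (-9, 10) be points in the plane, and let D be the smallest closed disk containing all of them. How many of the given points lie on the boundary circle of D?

Call the three points A, B, C in the order given.
Side lengths²: AB² = 153, AC² = 433, BC² = 250.
Since AC² = 433 ≥ 250 + 153 = 403, the angle opposite AC is not acute, so the smallest enclosing circle has AC as diameter.
Centre = midpoint of AC = (-3, 1.5), r² = 433/4 = 108.25.
The points at distance exactly r from the centre are (3, -7), (-9, 10) — 2 points.

2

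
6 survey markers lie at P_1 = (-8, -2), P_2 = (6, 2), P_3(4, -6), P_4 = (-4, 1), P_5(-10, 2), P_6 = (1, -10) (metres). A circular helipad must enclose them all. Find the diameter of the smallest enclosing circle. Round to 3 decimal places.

A smallest enclosing disk is always determined by at most three of the input points on its boundary.
The minimum enclosing circle is determined by three boundary points: P_2, P_5, P_6.
Their circumcentre is (-2, -41/24) with r² = 44785/576.
The farthest remaining point P_3 is at distance² 31345/576 ≤ 44785/576.
Diameter = 2r = 2√(44785/576) ≈ 17.635.

17.635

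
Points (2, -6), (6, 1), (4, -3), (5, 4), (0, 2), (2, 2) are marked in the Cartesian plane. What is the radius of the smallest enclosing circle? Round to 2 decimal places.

5.22

A smallest enclosing disk is always determined by at most three of the input points on its boundary.
The farthest pair is (2, -6)–(5, 4) with squared distance 109. The circle on this segment as diameter has centre (3.5, -1) and r² = 109/4 = 27.25.
Check (6, 1): distance² to centre = 10.25 ≤ 27.25, so it lies inside.
All remaining points lie in this disk, and no smaller disk contains both endpoints, so this is the minimum enclosing circle.
r = √(27.25) ≈ 5.22.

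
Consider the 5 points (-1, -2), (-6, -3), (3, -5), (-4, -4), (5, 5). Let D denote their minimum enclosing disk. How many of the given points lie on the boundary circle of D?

The minimum enclosing circle of a finite set is fixed by two of the points (as a diameter) or three (as a circumcircle).
The minimum enclosing circle is determined by three boundary points: (-6, -3), (3, -5), (5, 5).
Their circumcentre is (-39/94, 83/94) with r² = 204425/4418.
The farthest remaining point (-4, -4) is at distance² 162125/4418 ≤ 204425/4418.
The points at distance exactly r from the centre are (-6, -3), (3, -5), (5, 5) — 3 points.

3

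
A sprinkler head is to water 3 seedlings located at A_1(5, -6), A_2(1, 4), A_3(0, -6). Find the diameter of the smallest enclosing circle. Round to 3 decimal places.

Side lengths²: A_1A_2² = 116, A_1A_3² = 25, A_2A_3² = 101.
Since A_1A_2² = 116 < 101 + 25 = 126, the triangle is acute, so the smallest enclosing circle is the circumcircle.
Circumcentre = (2.5, -1.2), r² = 29.29.
Diameter = 2r = 2√(29.29) ≈ 10.824.

10.824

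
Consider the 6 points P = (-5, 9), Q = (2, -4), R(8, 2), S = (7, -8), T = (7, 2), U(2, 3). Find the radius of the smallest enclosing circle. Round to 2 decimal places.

10.40

By Welzl's lemma the MEC is supported by two points (diametrically opposite) or three points (on a circumcircle).
The farthest pair is P–S with squared distance 433. The circle on this segment as diameter has centre (1, 0.5) and r² = 433/4 = 108.25.
Check Q: distance² to centre = 21.25 ≤ 108.25, so it lies inside.
All remaining points lie in this disk, and no smaller disk contains both endpoints, so this is the minimum enclosing circle.
r = √(108.25) ≈ 10.40.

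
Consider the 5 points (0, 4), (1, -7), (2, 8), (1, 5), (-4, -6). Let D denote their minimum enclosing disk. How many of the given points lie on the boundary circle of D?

The minimum enclosing circle of a finite set is fixed by two of the points (as a diameter) or three (as a circumcircle).
The minimum enclosing circle is determined by three boundary points: (1, -7), (2, 8), (-4, -6).
Their circumcentre is (-3/38, 23/38) with r² = 42601/722.
The farthest remaining point (1, 5) is at distance² 14785/722 ≤ 42601/722.
The points at distance exactly r from the centre are (1, -7), (2, 8), (-4, -6) — 3 points.

3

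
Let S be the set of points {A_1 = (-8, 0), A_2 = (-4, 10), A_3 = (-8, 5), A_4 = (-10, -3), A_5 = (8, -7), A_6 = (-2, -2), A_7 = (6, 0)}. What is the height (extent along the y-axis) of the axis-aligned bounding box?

max y = 10, min y = -7, so height = 17.

17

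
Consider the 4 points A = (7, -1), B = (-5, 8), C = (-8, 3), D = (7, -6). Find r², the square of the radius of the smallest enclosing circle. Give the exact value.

85

By Welzl's lemma the MEC is supported by two points (diametrically opposite) or three points (on a circumcircle).
The farthest pair is B–D with squared distance 340. The circle on this segment as diameter has centre (1, 1) and r² = 340/4 = 85.
Check A: distance² to centre = 40 ≤ 85, so it lies inside.
All remaining points lie in this disk, and no smaller disk contains both endpoints, so this is the minimum enclosing circle.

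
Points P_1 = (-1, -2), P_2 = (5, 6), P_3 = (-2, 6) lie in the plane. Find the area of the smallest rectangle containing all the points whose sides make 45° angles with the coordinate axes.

In coordinates u = x + y, v = x − y the rectangle is axis-aligned; the map (x,y)→(u,v) scales areas by 2.
u-values: -3, 11, 4; range = 11 − (-3) = 14.
v-values: 1, -1, -8; range = 1 − (-8) = 9.
Area = (14 × 9) / 2 = 63.

63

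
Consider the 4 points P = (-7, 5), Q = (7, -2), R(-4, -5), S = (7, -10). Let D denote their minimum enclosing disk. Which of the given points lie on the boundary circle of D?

P, S

The farthest pair is P–S with squared distance 421. The circle on this segment as diameter has centre (0, -2.5) and r² = 421/4 = 105.25.
Check Q: distance² to centre = 49.25 ≤ 105.25, so it lies inside.
All remaining points lie in this disk, and no smaller disk contains both endpoints, so this is the minimum enclosing circle.
The points at distance exactly r from the centre are P, S — 2 points.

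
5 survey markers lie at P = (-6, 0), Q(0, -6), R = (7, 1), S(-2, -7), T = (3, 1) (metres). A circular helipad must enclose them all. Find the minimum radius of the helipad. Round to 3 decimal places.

The minimum enclosing circle is determined by three boundary points: P, R, S.
Their circumcentre is (23/38, -33/38) with r² = 32045/722.
The farthest remaining point Q is at distance² 19277/722 ≤ 32045/722.
r = √(32045/722) ≈ 6.662.

6.662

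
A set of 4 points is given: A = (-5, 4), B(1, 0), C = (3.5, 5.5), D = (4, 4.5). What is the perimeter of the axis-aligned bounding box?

Width = max x − min x = 4 − (-5) = 9.
Height = max y − min y = 5.5 − 0 = 5.5.
Perimeter = 2(9 + 5.5) = 29.

29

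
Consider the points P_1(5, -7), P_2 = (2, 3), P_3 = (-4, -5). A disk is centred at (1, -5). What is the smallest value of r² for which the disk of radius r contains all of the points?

65

The required radius is the distance from (1, -5) to the farthest point.
Squared distances: 20, 65, 25.
Maximum is 65, attained at P_2.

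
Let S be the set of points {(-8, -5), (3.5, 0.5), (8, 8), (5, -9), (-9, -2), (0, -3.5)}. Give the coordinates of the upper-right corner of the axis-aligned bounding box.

(8, 8)

x-range [-9, 8], y-range [-9, 8].
The upper-right corner is (8, 8).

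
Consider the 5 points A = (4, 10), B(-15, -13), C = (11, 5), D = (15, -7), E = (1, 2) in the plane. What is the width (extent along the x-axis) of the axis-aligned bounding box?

max x = 15, min x = -15, so width = 30.

30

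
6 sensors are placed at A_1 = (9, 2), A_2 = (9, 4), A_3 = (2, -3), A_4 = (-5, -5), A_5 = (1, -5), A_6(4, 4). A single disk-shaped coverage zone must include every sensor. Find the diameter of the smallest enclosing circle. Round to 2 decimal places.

The minimum enclosing circle of a finite set is fixed by two of the points (as a diameter) or three (as a circumcircle).
The farthest pair is A_2–A_4 with squared distance 277. The circle on this segment as diameter has centre (2, -0.5) and r² = 277/4 = 69.25.
Check A_1: distance² to centre = 55.25 ≤ 69.25, so it lies inside.
All remaining points lie in this disk, and no smaller disk contains both endpoints, so this is the minimum enclosing circle.
Diameter = 2r = 2√(69.25) ≈ 16.64.

16.64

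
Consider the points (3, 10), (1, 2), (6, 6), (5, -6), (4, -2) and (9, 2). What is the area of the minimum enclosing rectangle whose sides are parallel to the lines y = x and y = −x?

In coordinates u = x + y, v = x − y the rectangle is axis-aligned; the map (x,y)→(u,v) scales areas by 2.
u-values: 13, 3, 12, -1, 2, 11; range = 13 − (-1) = 14.
v-values: -7, -1, 0, 11, 6, 7; range = 11 − (-7) = 18.
Area = (14 × 18) / 2 = 126.

126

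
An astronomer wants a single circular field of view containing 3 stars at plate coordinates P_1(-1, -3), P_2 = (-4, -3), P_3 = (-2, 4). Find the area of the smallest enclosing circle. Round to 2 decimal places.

Side lengths²: P_1P_2² = 9, P_1P_3² = 50, P_2P_3² = 53.
Since P_2P_3² = 53 < 50 + 9 = 59, the triangle is acute, so the smallest enclosing circle is the circumcircle.
Circumcentre = (-2.5, 5/14), r² = 1325/98.
Area = π·r² = π·1325/98 ≈ 42.48.

42.48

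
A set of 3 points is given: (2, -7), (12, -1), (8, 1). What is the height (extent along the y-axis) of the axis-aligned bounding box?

max y = 1, min y = -7, so height = 8.

8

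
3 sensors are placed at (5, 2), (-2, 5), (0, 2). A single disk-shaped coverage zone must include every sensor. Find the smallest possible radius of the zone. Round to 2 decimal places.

Call the three points A, B, C in the order given.
Side lengths²: AB² = 58, AC² = 25, BC² = 13.
Since AB² = 58 ≥ 25 + 13 = 38, the angle opposite AB is not acute, so the smallest enclosing circle has AB as diameter.
Centre = midpoint of AB = (1.5, 3.5), r² = 58/4 = 14.5.
r = √(14.5) ≈ 3.81.

3.81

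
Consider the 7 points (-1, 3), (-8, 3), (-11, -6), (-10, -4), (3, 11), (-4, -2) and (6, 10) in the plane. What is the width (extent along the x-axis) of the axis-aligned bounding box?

max x = 6, min x = -11, so width = 17.

17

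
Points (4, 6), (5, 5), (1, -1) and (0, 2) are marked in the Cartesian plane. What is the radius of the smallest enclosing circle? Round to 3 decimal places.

3.808

The minimum enclosing circle of a finite set is fixed by two of the points (as a diameter) or three (as a circumcircle).
The farthest pair is (4, 6)–(1, -1) with squared distance 58. The circle on this segment as diameter has centre (2.5, 2.5) and r² = 58/4 = 14.5.
Check (5, 5): distance² to centre = 12.5 ≤ 14.5, so it lies inside.
All remaining points lie in this disk, and no smaller disk contains both endpoints, so this is the minimum enclosing circle.
r = √(14.5) ≈ 3.808.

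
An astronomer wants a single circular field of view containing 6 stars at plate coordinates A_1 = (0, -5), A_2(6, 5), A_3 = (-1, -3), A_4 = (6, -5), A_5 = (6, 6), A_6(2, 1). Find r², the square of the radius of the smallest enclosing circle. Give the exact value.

39.25

The minimum enclosing circle of a finite set is fixed by two of the points (as a diameter) or three (as a circumcircle).
The farthest pair is A_1–A_5 with squared distance 157. The circle on this segment as diameter has centre (3, 0.5) and r² = 157/4 = 39.25.
Check A_2: distance² to centre = 29.25 ≤ 39.25, so it lies inside.
All remaining points lie in this disk, and no smaller disk contains both endpoints, so this is the minimum enclosing circle.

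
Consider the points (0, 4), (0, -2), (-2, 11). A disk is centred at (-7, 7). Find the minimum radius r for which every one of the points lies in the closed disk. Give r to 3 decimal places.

11.402

The required radius is the distance from (-7, 7) to the farthest point.
Squared distances: 58, 130, 41.
Maximum is 130, attained at (0, -2).
r = √130 ≈ 11.402.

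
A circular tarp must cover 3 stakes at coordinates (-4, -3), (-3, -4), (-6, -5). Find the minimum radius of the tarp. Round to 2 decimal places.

Call the three points A, B, C in the order given.
Side lengths²: AB² = 2, AC² = 8, BC² = 10.
Since BC² = 10 ≥ 8 + 2 = 10, the angle opposite BC is not acute, so the smallest enclosing circle has BC as diameter.
Centre = midpoint of BC = (-4.5, -4.5), r² = 10/4 = 2.5.
r = √(2.5) ≈ 1.58.

1.58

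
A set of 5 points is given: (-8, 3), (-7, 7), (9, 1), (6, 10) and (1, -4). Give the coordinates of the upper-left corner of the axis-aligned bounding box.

(-8, 10)

x-range [-8, 9], y-range [-4, 10].
The upper-left corner is (-8, 10).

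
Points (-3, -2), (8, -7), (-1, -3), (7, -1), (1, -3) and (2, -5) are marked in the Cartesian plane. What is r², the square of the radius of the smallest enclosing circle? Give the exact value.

A smallest enclosing disk is always determined by at most three of the input points on its boundary.
The farthest pair is (-3, -2)–(8, -7) with squared distance 146. The circle on this segment as diameter has centre (2.5, -4.5) and r² = 146/4 = 36.5.
Check (-1, -3): distance² to centre = 14.5 ≤ 36.5, so it lies inside.
All remaining points lie in this disk, and no smaller disk contains both endpoints, so this is the minimum enclosing circle.

36.5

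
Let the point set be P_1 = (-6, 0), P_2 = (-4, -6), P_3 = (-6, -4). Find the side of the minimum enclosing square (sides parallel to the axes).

The bounding box has width 2 and height 6.
An axis-aligned square enclosing the set must have side ≥ max(width, height).
So the minimum side is max(2, 6) = 6.

6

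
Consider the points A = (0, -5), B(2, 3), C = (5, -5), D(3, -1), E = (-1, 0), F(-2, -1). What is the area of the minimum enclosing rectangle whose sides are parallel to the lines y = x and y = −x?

55

In coordinates u = x + y, v = x − y the rectangle is axis-aligned; the map (x,y)→(u,v) scales areas by 2.
u-values: -5, 5, 0, 2, -1, -3; range = 5 − (-5) = 10.
v-values: 5, -1, 10, 4, -1, -1; range = 10 − (-1) = 11.
Area = (10 × 11) / 2 = 55.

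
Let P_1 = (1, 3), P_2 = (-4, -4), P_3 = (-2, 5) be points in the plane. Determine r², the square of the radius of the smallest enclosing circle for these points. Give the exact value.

Side lengths²: P_1P_2² = 74, P_1P_3² = 13, P_2P_3² = 85.
Since P_2P_3² = 85 < 74 + 13 = 87, the triangle is acute, so the smallest enclosing circle is the circumcircle.
Circumcentre = (-177/62, 29/62), r² = 40885/1922.

40885/1922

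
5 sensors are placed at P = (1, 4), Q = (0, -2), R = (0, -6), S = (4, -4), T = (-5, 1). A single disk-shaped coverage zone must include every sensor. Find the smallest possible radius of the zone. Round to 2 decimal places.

5.18

The minimum enclosing circle is determined by three boundary points: P, S, T.
Their circumcentre is (-9/38, -39/38) with r² = 19345/722.
The farthest remaining point R is at distance² 17901/722 ≤ 19345/722.
r = √(19345/722) ≈ 5.18.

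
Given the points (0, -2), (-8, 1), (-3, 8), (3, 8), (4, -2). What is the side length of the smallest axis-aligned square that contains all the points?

The bounding box has width 12 and height 10.
An axis-aligned square enclosing the set must have side ≥ max(width, height).
So the minimum side is max(12, 10) = 12.

12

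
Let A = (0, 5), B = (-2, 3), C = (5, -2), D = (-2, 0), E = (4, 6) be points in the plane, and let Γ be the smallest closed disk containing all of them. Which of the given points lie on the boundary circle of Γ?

C, D, E

The minimum enclosing circle is determined by three boundary points: C, D, E.
Their circumcentre is (41/18, 31/18) with r² = 3445/162.
The farthest remaining point B is at distance² 3229/162 ≤ 3445/162.
The points at distance exactly r from the centre are C, D, E — 3 points.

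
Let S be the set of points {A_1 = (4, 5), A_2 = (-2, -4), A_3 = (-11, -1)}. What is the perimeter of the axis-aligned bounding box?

Width = max x − min x = 4 − (-11) = 15.
Height = max y − min y = 5 − (-4) = 9.
Perimeter = 2(15 + 9) = 48.

48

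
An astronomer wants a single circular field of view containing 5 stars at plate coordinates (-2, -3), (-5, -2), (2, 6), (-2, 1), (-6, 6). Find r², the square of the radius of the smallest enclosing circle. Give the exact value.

The minimum enclosing circle of a finite set is fixed by two of the points (as a diameter) or three (as a circumcircle).
The minimum enclosing circle is determined by three boundary points: (-2, -3), (2, 6), (-6, 6).
Their circumcentre is (-2, 43/18) with r² = 9409/324.
The farthest remaining point (-5, -2) is at distance² 9157/324 ≤ 9409/324.

9409/324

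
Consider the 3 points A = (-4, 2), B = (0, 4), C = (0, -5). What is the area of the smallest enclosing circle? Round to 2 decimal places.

63.81

Side lengths²: AB² = 20, AC² = 65, BC² = 81.
Since BC² = 81 < 65 + 20 = 85, the triangle is acute, so the smallest enclosing circle is the circumcircle.
Circumcentre = (-0.25, -0.5), r² = 20.3125.
Area = π·r² = π·20.3125 ≈ 63.81.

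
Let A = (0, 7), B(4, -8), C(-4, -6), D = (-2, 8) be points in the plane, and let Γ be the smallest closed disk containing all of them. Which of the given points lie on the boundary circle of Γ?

B, D

The farthest pair is B–D with squared distance 292. The circle on this segment as diameter has centre (1, 0) and r² = 292/4 = 73.
Check A: distance² to centre = 50 ≤ 73, so it lies inside.
All remaining points lie in this disk, and no smaller disk contains both endpoints, so this is the minimum enclosing circle.
The points at distance exactly r from the centre are B, D — 2 points.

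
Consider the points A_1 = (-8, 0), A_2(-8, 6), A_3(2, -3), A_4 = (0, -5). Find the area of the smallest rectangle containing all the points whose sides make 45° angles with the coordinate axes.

In coordinates u = x + y, v = x − y the rectangle is axis-aligned; the map (x,y)→(u,v) scales areas by 2.
u-values: -8, -2, -1, -5; range = -1 − (-8) = 7.
v-values: -8, -14, 5, 5; range = 5 − (-14) = 19.
Area = (7 × 19) / 2 = 66.5.

66.5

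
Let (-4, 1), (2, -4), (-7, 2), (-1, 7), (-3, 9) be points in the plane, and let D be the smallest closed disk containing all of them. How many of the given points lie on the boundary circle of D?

2

A smallest enclosing disk is always determined by at most three of the input points on its boundary.
The farthest pair is (2, -4)–(-3, 9) with squared distance 194. The circle on this segment as diameter has centre (-0.5, 2.5) and r² = 194/4 = 48.5.
Check (-4, 1): distance² to centre = 14.5 ≤ 48.5, so it lies inside.
All remaining points lie in this disk, and no smaller disk contains both endpoints, so this is the minimum enclosing circle.
The points at distance exactly r from the centre are (2, -4), (-3, 9) — 2 points.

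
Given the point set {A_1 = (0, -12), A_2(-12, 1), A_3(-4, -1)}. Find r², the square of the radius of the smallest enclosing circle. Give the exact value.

Side lengths²: A_1A_2² = 313, A_1A_3² = 137, A_2A_3² = 68.
Since A_1A_2² = 313 ≥ 137 + 68 = 205, the angle opposite A_1A_2 is not acute, so the smallest enclosing circle has A_1A_2 as diameter.
Centre = midpoint of A_1A_2 = (-6, -5.5), r² = 313/4 = 78.25.

78.25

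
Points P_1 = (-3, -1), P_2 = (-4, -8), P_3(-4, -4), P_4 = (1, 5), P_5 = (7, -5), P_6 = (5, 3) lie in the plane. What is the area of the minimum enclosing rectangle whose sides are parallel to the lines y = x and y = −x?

160

In coordinates u = x + y, v = x − y the rectangle is axis-aligned; the map (x,y)→(u,v) scales areas by 2.
u-values: -4, -12, -8, 6, 2, 8; range = 8 − (-12) = 20.
v-values: -2, 4, 0, -4, 12, 2; range = 12 − (-4) = 16.
Area = (20 × 16) / 2 = 160.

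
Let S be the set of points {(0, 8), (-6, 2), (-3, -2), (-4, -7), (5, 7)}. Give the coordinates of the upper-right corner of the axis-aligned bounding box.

x-range [-6, 5], y-range [-7, 8].
The upper-right corner is (5, 8).

(5, 8)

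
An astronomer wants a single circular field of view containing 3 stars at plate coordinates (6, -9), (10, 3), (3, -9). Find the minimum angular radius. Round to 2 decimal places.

Call the three points A, B, C in the order given.
Side lengths²: AB² = 160, AC² = 9, BC² = 193.
Since BC² = 193 ≥ 160 + 9 = 169, the angle opposite BC is not acute, so the smallest enclosing circle has BC as diameter.
Centre = midpoint of BC = (6.5, -3), r² = 193/4 = 48.25.
r = √(48.25) ≈ 6.95.

6.95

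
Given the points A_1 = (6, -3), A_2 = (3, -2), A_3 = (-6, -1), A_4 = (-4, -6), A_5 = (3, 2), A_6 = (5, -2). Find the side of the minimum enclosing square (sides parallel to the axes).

12

The bounding box has width 12 and height 8.
An axis-aligned square enclosing the set must have side ≥ max(width, height).
So the minimum side is max(12, 8) = 12.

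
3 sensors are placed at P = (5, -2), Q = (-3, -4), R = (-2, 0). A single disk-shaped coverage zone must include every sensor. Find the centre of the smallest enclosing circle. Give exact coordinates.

Side lengths²: PQ² = 68, PR² = 53, QR² = 17.
Since PQ² = 68 < 53 + 17 = 70, the triangle is acute, so the smallest enclosing circle is the circumcircle.
Circumcentre = (29/30, -43/15), r² = 15317/900.
Centre = (29/30, -43/15).

(29/30, -43/15)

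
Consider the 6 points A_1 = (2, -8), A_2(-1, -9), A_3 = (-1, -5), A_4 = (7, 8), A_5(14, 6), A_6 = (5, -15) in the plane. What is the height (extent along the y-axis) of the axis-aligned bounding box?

23

max y = 8, min y = -15, so height = 23.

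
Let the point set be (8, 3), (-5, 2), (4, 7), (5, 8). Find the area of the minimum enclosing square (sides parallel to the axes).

The bounding box has width 13 and height 6.
An axis-aligned square enclosing the set must have side ≥ max(width, height).
So the minimum side is max(13, 6) = 13.
Area = 13² = 169.

169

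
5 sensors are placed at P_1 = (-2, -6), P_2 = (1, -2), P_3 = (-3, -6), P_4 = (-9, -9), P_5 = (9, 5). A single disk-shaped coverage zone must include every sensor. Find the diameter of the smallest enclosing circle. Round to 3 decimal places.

A smallest enclosing disk is always determined by at most three of the input points on its boundary.
The farthest pair is P_4–P_5 with squared distance 520. The circle on this segment as diameter has centre (0, -2) and r² = 520/4 = 130.
Check P_1: distance² to centre = 20 ≤ 130, so it lies inside.
All remaining points lie in this disk, and no smaller disk contains both endpoints, so this is the minimum enclosing circle.
Diameter = 2r = 2√130 ≈ 22.804.

22.804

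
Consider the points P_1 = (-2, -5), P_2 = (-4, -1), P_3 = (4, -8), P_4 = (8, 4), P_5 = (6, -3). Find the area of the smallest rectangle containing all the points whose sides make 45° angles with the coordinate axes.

142.5

In coordinates u = x + y, v = x − y the rectangle is axis-aligned; the map (x,y)→(u,v) scales areas by 2.
u-values: -7, -5, -4, 12, 3; range = 12 − (-7) = 19.
v-values: 3, -3, 12, 4, 9; range = 12 − (-3) = 15.
Area = (19 × 15) / 2 = 142.5.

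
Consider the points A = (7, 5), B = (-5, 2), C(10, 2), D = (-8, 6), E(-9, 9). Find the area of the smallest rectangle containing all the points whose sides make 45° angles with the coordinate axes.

In coordinates u = x + y, v = x − y the rectangle is axis-aligned; the map (x,y)→(u,v) scales areas by 2.
u-values: 12, -3, 12, -2, 0; range = 12 − (-3) = 15.
v-values: 2, -7, 8, -14, -18; range = 8 − (-18) = 26.
Area = (15 × 26) / 2 = 195.

195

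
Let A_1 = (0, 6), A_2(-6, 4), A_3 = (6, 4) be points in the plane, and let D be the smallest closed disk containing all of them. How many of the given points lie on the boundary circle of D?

2

Side lengths²: A_1A_2² = 40, A_1A_3² = 40, A_2A_3² = 144.
Since A_2A_3² = 144 ≥ 40 + 40 = 80, the angle opposite A_2A_3 is not acute, so the smallest enclosing circle has A_2A_3 as diameter.
Centre = midpoint of A_2A_3 = (0, 4), r² = 144/4 = 36.
The points at distance exactly r from the centre are A_2, A_3 — 2 points.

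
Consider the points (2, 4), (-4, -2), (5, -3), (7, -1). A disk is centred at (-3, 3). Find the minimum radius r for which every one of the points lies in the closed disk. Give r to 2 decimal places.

10.77

The required radius is the distance from (-3, 3) to the farthest point.
Squared distances: 26, 26, 100, 116.
Maximum is 116, attained at (7, -1).
r = √116 ≈ 10.77.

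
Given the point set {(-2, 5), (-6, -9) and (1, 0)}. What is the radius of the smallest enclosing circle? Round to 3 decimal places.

7.280

Call the three points A, B, C in the order given.
Side lengths²: AB² = 212, AC² = 34, BC² = 130.
Since AB² = 212 ≥ 130 + 34 = 164, the angle opposite AB is not acute, so the smallest enclosing circle has AB as diameter.
Centre = midpoint of AB = (-4, -2), r² = 212/4 = 53.
r = √53 ≈ 7.280.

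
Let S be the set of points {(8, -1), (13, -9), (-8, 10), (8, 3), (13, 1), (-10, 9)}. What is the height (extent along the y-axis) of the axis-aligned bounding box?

19

max y = 10, min y = -9, so height = 19.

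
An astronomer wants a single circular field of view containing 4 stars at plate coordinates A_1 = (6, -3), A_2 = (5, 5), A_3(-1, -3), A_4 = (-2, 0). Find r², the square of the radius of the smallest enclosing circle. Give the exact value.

25.390625

By Welzl's lemma the MEC is supported by two points (diametrically opposite) or three points (on a circumcircle).
The minimum enclosing circle is determined by three boundary points: A_1, A_2, A_3.
Their circumcentre is (2.5, 0.625) with r² = 25.390625.
The farthest remaining point A_4 is at distance² 20.640625 ≤ 25.390625.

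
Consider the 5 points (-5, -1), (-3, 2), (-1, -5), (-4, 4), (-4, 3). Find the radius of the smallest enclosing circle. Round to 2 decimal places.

A smallest enclosing disk is always determined by at most three of the input points on its boundary.
The farthest pair is (-1, -5)–(-4, 4) with squared distance 90. The circle on this segment as diameter has centre (-2.5, -0.5) and r² = 90/4 = 22.5.
Check (-5, -1): distance² to centre = 6.5 ≤ 22.5, so it lies inside.
All remaining points lie in this disk, and no smaller disk contains both endpoints, so this is the minimum enclosing circle.
r = √(22.5) ≈ 4.74.

4.74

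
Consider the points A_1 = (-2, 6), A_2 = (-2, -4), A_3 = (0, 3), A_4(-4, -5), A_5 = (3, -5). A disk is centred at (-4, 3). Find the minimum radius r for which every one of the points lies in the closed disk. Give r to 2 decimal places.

The required radius is the distance from (-4, 3) to the farthest point.
Squared distances: 13, 53, 16, 64, 113.
Maximum is 113, attained at A_5.
r = √113 ≈ 10.63.

10.63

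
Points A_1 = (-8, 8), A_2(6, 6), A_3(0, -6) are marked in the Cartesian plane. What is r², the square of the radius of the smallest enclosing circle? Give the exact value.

Side lengths²: A_1A_2² = 200, A_1A_3² = 260, A_2A_3² = 180.
Since A_1A_3² = 260 < 200 + 180 = 380, the triangle is acute, so the smallest enclosing circle is the circumcircle.
Circumcentre = (-5/3, 7/3), r² = 650/9.

650/9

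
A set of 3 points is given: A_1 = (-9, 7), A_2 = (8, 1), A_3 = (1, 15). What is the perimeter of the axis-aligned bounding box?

Width = max x − min x = 8 − (-9) = 17.
Height = max y − min y = 15 − 1 = 14.
Perimeter = 2(17 + 14) = 62.

62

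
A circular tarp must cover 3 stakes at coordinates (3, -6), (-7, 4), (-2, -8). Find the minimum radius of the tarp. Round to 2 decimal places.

Call the three points A, B, C in the order given.
Side lengths²: AB² = 200, AC² = 29, BC² = 169.
Since AB² = 200 ≥ 169 + 29 = 198, the angle opposite AB is not acute, so the smallest enclosing circle has AB as diameter.
Centre = midpoint of AB = (-2, -1), r² = 200/4 = 50.
r = √50 ≈ 7.07.

7.07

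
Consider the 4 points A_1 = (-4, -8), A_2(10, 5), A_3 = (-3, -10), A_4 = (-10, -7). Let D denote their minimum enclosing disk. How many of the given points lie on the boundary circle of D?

The farthest pair is A_2–A_4 with squared distance 544. The circle on this segment as diameter has centre (0, -1) and r² = 544/4 = 136.
Check A_1: distance² to centre = 65 ≤ 136, so it lies inside.
All remaining points lie in this disk, and no smaller disk contains both endpoints, so this is the minimum enclosing circle.
The points at distance exactly r from the centre are A_2, A_4 — 2 points.

2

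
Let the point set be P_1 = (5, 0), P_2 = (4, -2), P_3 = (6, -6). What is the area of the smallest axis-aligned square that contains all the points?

36

The bounding box has width 2 and height 6.
An axis-aligned square enclosing the set must have side ≥ max(width, height).
So the minimum side is max(2, 6) = 6.
Area = 6² = 36.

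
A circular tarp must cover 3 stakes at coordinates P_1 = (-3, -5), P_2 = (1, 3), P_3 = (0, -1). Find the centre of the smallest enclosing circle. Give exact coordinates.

Side lengths²: P_1P_2² = 80, P_1P_3² = 25, P_2P_3² = 17.
Since P_1P_2² = 80 ≥ 25 + 17 = 42, the angle opposite P_1P_2 is not acute, so the smallest enclosing circle has P_1P_2 as diameter.
Centre = midpoint of P_1P_2 = (-1, -1), r² = 80/4 = 20.
Centre = (-1, -1).

(-1, -1)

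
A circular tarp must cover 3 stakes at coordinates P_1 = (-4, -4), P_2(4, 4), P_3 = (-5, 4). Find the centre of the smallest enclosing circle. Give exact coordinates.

(-0.5, 0.5)

Side lengths²: P_1P_2² = 128, P_1P_3² = 65, P_2P_3² = 81.
Since P_1P_2² = 128 < 81 + 65 = 146, the triangle is acute, so the smallest enclosing circle is the circumcircle.
Circumcentre = (-0.5, 0.5), r² = 32.5.
Centre = (-0.5, 0.5).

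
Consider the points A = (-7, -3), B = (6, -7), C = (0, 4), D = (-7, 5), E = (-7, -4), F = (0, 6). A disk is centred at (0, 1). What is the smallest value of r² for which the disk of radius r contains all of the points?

The required radius is the distance from (0, 1) to the farthest point.
Squared distances: 65, 100, 9, 65, 74, 25.
Maximum is 100, attained at B.

100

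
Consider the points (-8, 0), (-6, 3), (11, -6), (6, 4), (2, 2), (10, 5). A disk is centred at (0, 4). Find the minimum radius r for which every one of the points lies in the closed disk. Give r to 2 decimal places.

The required radius is the distance from (0, 4) to the farthest point.
Squared distances: 80, 37, 221, 36, 8, 101.
Maximum is 221, attained at (11, -6).
r = √221 ≈ 14.87.

14.87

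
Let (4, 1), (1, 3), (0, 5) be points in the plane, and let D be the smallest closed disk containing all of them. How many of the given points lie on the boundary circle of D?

Call the three points A, B, C in the order given.
Side lengths²: AB² = 13, AC² = 32, BC² = 5.
Since AC² = 32 ≥ 13 + 5 = 18, the angle opposite AC is not acute, so the smallest enclosing circle has AC as diameter.
Centre = midpoint of AC = (2, 3), r² = 32/4 = 8.
The points at distance exactly r from the centre are (4, 1), (0, 5) — 2 points.

2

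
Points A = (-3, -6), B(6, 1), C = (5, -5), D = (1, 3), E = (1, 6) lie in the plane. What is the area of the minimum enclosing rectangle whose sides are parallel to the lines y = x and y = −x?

120

In coordinates u = x + y, v = x − y the rectangle is axis-aligned; the map (x,y)→(u,v) scales areas by 2.
u-values: -9, 7, 0, 4, 7; range = 7 − (-9) = 16.
v-values: 3, 5, 10, -2, -5; range = 10 − (-5) = 15.
Area = (16 × 15) / 2 = 120.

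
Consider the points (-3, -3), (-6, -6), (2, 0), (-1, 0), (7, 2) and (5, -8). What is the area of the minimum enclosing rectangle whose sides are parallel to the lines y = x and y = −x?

In coordinates u = x + y, v = x − y the rectangle is axis-aligned; the map (x,y)→(u,v) scales areas by 2.
u-values: -6, -12, 2, -1, 9, -3; range = 9 − (-12) = 21.
v-values: 0, 0, 2, -1, 5, 13; range = 13 − (-1) = 14.
Area = (21 × 14) / 2 = 147.

147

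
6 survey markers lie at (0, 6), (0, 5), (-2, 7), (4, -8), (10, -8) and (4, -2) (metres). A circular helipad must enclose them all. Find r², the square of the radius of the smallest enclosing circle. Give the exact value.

A smallest enclosing disk is always determined by at most three of the input points on its boundary.
The farthest pair is (-2, 7)–(10, -8) with squared distance 369. The circle on this segment as diameter has centre (4, -0.5) and r² = 369/4 = 92.25.
Check (0, 6): distance² to centre = 58.25 ≤ 92.25, so it lies inside.
All remaining points lie in this disk, and no smaller disk contains both endpoints, so this is the minimum enclosing circle.

92.25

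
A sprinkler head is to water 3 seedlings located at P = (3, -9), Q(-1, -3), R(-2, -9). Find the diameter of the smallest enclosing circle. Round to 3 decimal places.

Side lengths²: PQ² = 52, PR² = 25, QR² = 37.
Since PQ² = 52 < 37 + 25 = 62, the triangle is acute, so the smallest enclosing circle is the circumcircle.
Circumcentre = (0.5, -19/3), r² = 481/36.
Diameter = 2r = 2√(481/36) ≈ 7.311.

7.311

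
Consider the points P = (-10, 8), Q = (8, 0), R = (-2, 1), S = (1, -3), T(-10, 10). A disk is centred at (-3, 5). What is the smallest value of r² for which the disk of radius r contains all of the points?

The required radius is the distance from (-3, 5) to the farthest point.
Squared distances: 58, 146, 17, 80, 74.
Maximum is 146, attained at Q.

146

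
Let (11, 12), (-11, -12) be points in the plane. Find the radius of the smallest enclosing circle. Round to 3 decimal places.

16.279

The smallest circle enclosing two points has them as diameter endpoints.
Centre = midpoint = (0, 0); r² = |(11, 12)−(-11, -12)|²/4 = 1060/4 = 265.
r = √265 ≈ 16.279.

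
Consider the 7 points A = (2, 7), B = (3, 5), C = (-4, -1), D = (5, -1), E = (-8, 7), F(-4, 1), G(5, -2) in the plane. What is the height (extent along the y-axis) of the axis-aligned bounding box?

max y = 7, min y = -2, so height = 9.

9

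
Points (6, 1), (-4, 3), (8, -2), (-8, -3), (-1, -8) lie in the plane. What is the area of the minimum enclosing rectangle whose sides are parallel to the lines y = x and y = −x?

In coordinates u = x + y, v = x − y the rectangle is axis-aligned; the map (x,y)→(u,v) scales areas by 2.
u-values: 7, -1, 6, -11, -9; range = 7 − (-11) = 18.
v-values: 5, -7, 10, -5, 7; range = 10 − (-7) = 17.
Area = (18 × 17) / 2 = 153.

153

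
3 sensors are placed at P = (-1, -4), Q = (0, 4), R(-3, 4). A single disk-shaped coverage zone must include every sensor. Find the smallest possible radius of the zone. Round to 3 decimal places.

Side lengths²: PQ² = 65, PR² = 68, QR² = 9.
Since PR² = 68 < 65 + 9 = 74, the triangle is acute, so the smallest enclosing circle is the circumcircle.
Circumcentre = (-1.5, 0.125), r² = 17.265625.
r = √(17.265625) ≈ 4.155.

4.155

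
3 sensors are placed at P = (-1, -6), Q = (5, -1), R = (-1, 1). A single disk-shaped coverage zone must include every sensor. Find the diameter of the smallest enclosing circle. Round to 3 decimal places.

8.233

Side lengths²: PQ² = 61, PR² = 49, QR² = 40.
Since PQ² = 61 < 49 + 40 = 89, the triangle is acute, so the smallest enclosing circle is the circumcircle.
Circumcentre = (7/6, -2.5), r² = 305/18.
Diameter = 2r = 2√(305/18) ≈ 8.233.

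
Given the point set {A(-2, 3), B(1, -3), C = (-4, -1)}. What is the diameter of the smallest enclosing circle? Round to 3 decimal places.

6.731

Side lengths²: AB² = 45, AC² = 20, BC² = 29.
Since AB² = 45 < 29 + 20 = 49, the triangle is acute, so the smallest enclosing circle is the circumcircle.
Circumcentre = (-0.75, -0.125), r² = 11.328125.
Diameter = 2r = 2√(11.328125) ≈ 6.731.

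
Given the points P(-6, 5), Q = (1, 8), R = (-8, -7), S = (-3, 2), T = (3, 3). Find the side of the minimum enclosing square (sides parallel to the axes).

The bounding box has width 11 and height 15.
An axis-aligned square enclosing the set must have side ≥ max(width, height).
So the minimum side is max(11, 15) = 15.

15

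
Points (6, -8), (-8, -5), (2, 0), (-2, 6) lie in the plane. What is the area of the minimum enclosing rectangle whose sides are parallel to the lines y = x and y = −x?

187

In coordinates u = x + y, v = x − y the rectangle is axis-aligned; the map (x,y)→(u,v) scales areas by 2.
u-values: -2, -13, 2, 4; range = 4 − (-13) = 17.
v-values: 14, -3, 2, -8; range = 14 − (-8) = 22.
Area = (17 × 22) / 2 = 187.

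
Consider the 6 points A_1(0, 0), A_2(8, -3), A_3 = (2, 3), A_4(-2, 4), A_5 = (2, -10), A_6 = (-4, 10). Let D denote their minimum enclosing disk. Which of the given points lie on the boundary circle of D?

A_5, A_6

The farthest pair is A_5–A_6 with squared distance 436. The circle on this segment as diameter has centre (-1, 0) and r² = 436/4 = 109.
Check A_1: distance² to centre = 1 ≤ 109, so it lies inside.
All remaining points lie in this disk, and no smaller disk contains both endpoints, so this is the minimum enclosing circle.
The points at distance exactly r from the centre are A_5, A_6 — 2 points.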